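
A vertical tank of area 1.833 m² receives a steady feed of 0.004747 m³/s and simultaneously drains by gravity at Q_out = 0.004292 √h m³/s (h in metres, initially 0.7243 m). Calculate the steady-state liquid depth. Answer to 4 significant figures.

A dh/dt = Q_in − 0.004292 √h. Steady state requires inflow = outflow:
Q_in = 0.004292 √h_ss ⇒ √h_ss = 0.004747/0.004292 = 1.10601.
h_ss = 1.10601² = 1.22326 m. (Since h₀ = 0.7243 m < h_ss, the level will rise toward this value.)

1.223 m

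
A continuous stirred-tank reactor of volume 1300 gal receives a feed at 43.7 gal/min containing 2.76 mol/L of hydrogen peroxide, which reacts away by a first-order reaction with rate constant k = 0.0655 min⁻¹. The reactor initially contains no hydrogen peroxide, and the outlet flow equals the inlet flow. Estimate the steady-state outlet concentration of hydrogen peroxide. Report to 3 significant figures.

Species balance: V dC/dt = Q C_in − Q C − k V C.
Steady state (dC/dt = 0): C_ss = Q C_in/(Q + kV) = C_in/(1 + kV/Q).
C_ss = 43.7·2.76/(43.7 + 0.0655·1300) = 120.61/128.85 = 0.93607 mol/L.

0.936 mol/L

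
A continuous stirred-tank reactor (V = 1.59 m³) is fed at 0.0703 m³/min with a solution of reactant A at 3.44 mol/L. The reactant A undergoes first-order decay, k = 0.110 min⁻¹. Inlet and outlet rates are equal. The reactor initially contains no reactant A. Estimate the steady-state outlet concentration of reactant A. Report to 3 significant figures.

0.986 mol/L

Accumulation = in − out − consumed: V dC/dt = Q C_in − Q C − k V C.
At steady state: 0 = Q C_in − (Q + kV) C_ss, so C_ss = Q C_in/(Q + kV).
C_ss = 0.0703·3.44/(0.0703 + 0.110·1.59) = 0.24183/0.24520 = 0.98626 mol/L.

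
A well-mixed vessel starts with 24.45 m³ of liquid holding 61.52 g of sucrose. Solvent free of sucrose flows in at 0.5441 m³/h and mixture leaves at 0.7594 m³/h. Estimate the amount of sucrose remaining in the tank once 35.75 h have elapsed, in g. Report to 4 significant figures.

16.21 g

Total volume: dV/dt = Q_in − Q_out = -0.215300 m³/h, so V(t) = 24.45 − 0.215300 t and V(35.75) = 16.7530 m³.
Solute balance: dm/dt = 0 − Q_out C = −Q_out m/V(t).
dm/m = −Q_out dt/(V₀ − 0.215300 t); integrating gives ln(m/m₀) = −(Q_out/(Q_in−Q_out)) ln(V/V₀).
m = m₀ (V₀/V)^(Q_out/(Q_in−Q_out)) = 61.52 × (24.45/16.7530)^(-3.52717) = 16.2146 g.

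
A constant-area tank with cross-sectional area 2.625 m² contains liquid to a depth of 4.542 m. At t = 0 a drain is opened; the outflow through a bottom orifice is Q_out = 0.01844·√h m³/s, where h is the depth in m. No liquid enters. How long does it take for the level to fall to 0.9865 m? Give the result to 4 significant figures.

324.0 s

Mass balance (ρ constant): A dh/dt = −0.01844 √h.
∫ h^(−1/2) dh = −(0.01844/A) ∫ dt, giving 2√h = 2√h₀ − (0.01844/A) t.
t = 2A(√h₀ − √h)/0.01844 = 2·2.625·(√4.542 − √0.9865)/0.01844
  = 5.25000 × (2.13120 − 0.993227) / 0.01844 = 323.988 s.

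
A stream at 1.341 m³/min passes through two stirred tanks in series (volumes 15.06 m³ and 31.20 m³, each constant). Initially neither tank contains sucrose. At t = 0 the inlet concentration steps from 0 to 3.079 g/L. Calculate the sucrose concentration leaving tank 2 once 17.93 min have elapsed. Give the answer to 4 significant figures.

Time constants: τᵢ = Vᵢ/Q for each well-mixed tank.
τ₁ = 15.06/1.341 = 11.2304 min; τ₂ = 31.20/1.341 = 23.2662 min.
Solving the cascade with C₁(0)=C₂(0)=0 gives C₂(t) = C_in[1 − (τ₁ e^(−t/τ₁) − τ₂ e^(−t/τ₂))/(τ₁ − τ₂)].
At t = 17.93: e^(−t/τ₁) = 0.202593, e^(−t/τ₂) = 0.462714.
C₂ = 3.079·[1 − (11.2304·0.202593 − 23.2662·0.462714)/(-12.0358)] = 3.079·0.294570 = 0.906981 g/L.

0.9070 g/L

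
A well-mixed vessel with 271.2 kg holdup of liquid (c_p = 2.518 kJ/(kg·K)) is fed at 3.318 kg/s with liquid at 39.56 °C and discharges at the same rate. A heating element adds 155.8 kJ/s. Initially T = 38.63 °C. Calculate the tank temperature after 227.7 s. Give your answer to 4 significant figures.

57.00 °C

M c_p dT/dt = ṁ c_p (T_in − T) + Q̇.
τ = M/ṁ = 81.7360 s; T_ss = T_in + Q̇/(ṁ c_p) = 39.56 + 155.8/(3.318·2.518) = 58.2081 °C.
Solution: T(t) = T_ss + (T₀ − T_ss) e^(−t/τ).
T(227.7) = 58.2081 + (-19.5781)·e^(−227.7/81.7360) = 58.2081 + (-19.5781)·0.0616798 = 57.0006 °C.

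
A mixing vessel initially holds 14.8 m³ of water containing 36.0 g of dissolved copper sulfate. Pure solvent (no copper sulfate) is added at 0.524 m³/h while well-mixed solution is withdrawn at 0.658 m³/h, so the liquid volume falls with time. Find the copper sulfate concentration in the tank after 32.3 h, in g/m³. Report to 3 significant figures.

Total volume: dV/dt = Q_in − Q_out = -0.13400 m³/h, so V(t) = 14.8 − 0.13400 t and V(32.3) = 10.472 m³.
Solute balance: dm/dt = 0 − Q_out C = −Q_out m/V(t).
Separate: dm/m = −Q_out dt/V(t) ⇒ ln(m/m₀) = −(Q_out/(Q_in−Q_out)) ln(V/V₀).
m = m₀ (V₀/V)^(Q_out/(Q_in−Q_out)) = 36.0 × (14.8/10.472)^(-4.9104) = 6.5850 g.
C = m/V = 6.5850/10.472 = 0.62883 g/m³.

0.629 g/m³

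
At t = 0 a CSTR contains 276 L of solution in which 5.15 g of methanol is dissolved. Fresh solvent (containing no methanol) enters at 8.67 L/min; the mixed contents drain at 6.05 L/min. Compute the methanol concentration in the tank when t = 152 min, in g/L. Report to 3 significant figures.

Total volume: dV/dt = Q_in − Q_out = 2.6200 L/min, so V(t) = 276 + 2.6200 t and V(152) = 674.24 L.
No methanol enters, so dm/dt = −Q_out · (m/V).
dm/m = −Q_out dt/(V₀ + 2.6200 t); integrating gives ln(m/m₀) = −(Q_out/(Q_in−Q_out)) ln(V/V₀).
m = m₀ (V₀/V)^(Q_out/(Q_in−Q_out)) = 5.15 × (276/674.24)^(2.3092) = 0.65474 g.
C = m/V = 0.65474/674.24 = 0.00097108 g/L.

0.000971 g/L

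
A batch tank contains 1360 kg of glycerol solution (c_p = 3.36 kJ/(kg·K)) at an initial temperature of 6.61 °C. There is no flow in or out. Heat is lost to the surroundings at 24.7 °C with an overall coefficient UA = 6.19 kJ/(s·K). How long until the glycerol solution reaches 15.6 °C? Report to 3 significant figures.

Lumped-capacitance energy balance: M c_p dT/dt = UA(T_amb − T).
τ = M c_p/UA = 738.22 s; T_ss = T_amb = 24.700 °C.
T(t) = T_ss + (T₀ − T_ss)e^(−t/τ); set T = 15.6:
t = −τ ln[(T − T_ss)/(T₀ − T_ss)] = −738.22 · ln(0.50304) = 507.22 s.

507 s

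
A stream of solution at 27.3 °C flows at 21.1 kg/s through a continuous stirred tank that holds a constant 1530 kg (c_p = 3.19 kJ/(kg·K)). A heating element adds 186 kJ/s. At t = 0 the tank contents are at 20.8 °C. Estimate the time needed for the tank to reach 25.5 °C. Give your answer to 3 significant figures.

M c_p dT/dt = ṁ c_p (T_in − T) + Q̇.
τ = M/ṁ = 72.512 s; T_ss = T_in + Q̇/(ṁ c_p) = 30.063 °C.
T(t) = T_ss + (T₀ − T_ss) e^(−t/τ). Set T = 25.5:
e^(−t/τ) = (25.5 − 30.063)/(20.8 − 30.063) = 0.49263
t = −72.512 · ln(0.49263) = 51.339 s.

51.3 s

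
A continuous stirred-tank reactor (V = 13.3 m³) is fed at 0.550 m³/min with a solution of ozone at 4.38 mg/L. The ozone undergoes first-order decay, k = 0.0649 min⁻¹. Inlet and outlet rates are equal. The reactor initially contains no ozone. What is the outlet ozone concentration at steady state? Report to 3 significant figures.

1.70 mg/L

Accumulation = in − out − consumed: V dC/dt = Q C_in − Q C − k V C.
Steady state (dC/dt = 0): C_ss = Q C_in/(Q + kV) = C_in/(1 + kV/Q).
C_ss = 0.550·4.38/(0.550 + 0.0649·13.3) = 2.4090/1.4132 = 1.7047 mg/L.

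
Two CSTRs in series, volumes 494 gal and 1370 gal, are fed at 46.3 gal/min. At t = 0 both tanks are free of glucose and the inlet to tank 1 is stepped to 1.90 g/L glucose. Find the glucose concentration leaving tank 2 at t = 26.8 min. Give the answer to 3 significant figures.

Each tank obeys Vᵢ dCᵢ/dt = Q(Cᵢ₋₁ − Cᵢ), so τᵢ = Vᵢ/Q.
τ₁ = 494/46.3 = 10.670 min; τ₂ = 1370/46.3 = 29.590 min.
Solving the cascade with C₁(0)=C₂(0)=0 gives C₂(t) = C_in[1 − (τ₁ e^(−t/τ₁) − τ₂ e^(−t/τ₂))/(τ₁ − τ₂)].
At t = 26.8: e^(−t/τ₁) = 0.081120, e^(−t/τ₂) = 0.40425.
C₂ = 1.90·[1 − (10.670·0.081120 − 29.590·0.40425)/(-18.920)] = 1.90·0.41353 = 0.78571 g/L.

0.786 g/L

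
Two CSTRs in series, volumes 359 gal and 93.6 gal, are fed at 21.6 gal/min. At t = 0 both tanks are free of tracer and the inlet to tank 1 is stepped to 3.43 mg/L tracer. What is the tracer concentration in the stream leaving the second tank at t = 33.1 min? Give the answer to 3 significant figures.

2.80 mg/L

Time constants: τᵢ = Vᵢ/Q for each well-mixed tank.
τ₁ = 359/21.6 = 16.620 min; τ₂ = 93.6/21.6 = 4.3333 min.
Solving the cascade with C₁(0)=C₂(0)=0 gives C₂(t) = C_in[1 − (τ₁ e^(−t/τ₁) − τ₂ e^(−t/τ₂))/(τ₁ − τ₂)].
At t = 33.1: e^(−t/τ₁) = 0.13649, e^(−t/τ₂) = 0.00048157.
C₂ = 3.43·[1 − (16.620·0.13649 − 4.3333·0.00048157)/(12.287)] = 3.43·0.81555 = 2.7973 mg/L.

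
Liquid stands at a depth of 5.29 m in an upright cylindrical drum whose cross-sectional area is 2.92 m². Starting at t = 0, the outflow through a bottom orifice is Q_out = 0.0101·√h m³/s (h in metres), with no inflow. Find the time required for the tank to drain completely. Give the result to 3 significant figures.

Volume balance on the tank: A dh/dt = −0.0101 √h.
∫ h^(−1/2) dh = −(0.0101/A) ∫ dt, giving 2√h = 2√h₀ − (0.0101/A) t.
Set h = 0: 2√h₀ = (0.0101/A) t_empty ⇒ t_empty = 2A√h₀/0.0101.
t_empty = 2·2.92·√5.29/0.0101 = 5.8400·2.3000/0.0101 = 1329.9 s.

1330 s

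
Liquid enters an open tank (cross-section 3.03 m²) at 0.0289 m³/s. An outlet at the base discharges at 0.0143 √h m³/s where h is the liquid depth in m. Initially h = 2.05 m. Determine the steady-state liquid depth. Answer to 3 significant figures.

4.08 m

A dh/dt = Q_in − 0.0143 √h. Steady state requires inflow = outflow:
Q_in = 0.0143 √h_ss ⇒ √h_ss = 0.0289/0.0143 = 2.0210.
h_ss = 2.0210² = 4.0844 m. (Since h₀ = 2.05 m < h_ss, the level will rise toward this value.)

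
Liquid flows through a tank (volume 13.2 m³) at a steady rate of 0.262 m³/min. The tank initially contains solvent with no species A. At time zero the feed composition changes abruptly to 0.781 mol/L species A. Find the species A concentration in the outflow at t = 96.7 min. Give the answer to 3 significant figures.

0.666 mol/L

Species balance on the tank: V dC/dt = Q(C_in − C).
Time constant τ = V/Q = 13.2/0.262 = 50.382 min.
Integrating: C(t) = C_in + (C₀ − C_in) e^(−t/τ).
C(96.7) = 0.781 + (0 − 0.781)·e^(−96.7/50.382) = 0.781 + (-0.78100)·0.14670 = 0.66643 mol/L.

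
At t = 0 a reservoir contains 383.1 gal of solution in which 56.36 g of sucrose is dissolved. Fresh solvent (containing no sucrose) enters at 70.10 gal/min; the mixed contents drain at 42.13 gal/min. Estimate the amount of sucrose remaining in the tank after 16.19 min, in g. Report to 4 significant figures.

Total volume: dV/dt = Q_in − Q_out = 27.9700 gal/min, so V(t) = 383.1 + 27.9700 t and V(16.19) = 835.934 gal.
No sucrose enters, so dm/dt = −Q_out · (m/V).
dm/m = −Q_out dt/(V₀ + 27.9700 t); integrating gives ln(m/m₀) = −(Q_out/(Q_in−Q_out)) ln(V/V₀).
m = m₀ (V₀/V)^(Q_out/(Q_in−Q_out)) = 56.36 × (383.1/835.934)^(1.50626) = 17.4005 g.

17.40 g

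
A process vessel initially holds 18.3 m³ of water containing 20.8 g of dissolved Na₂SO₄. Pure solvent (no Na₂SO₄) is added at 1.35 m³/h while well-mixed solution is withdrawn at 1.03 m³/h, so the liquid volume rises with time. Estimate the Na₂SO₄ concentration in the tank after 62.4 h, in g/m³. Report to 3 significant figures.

Total volume: dV/dt = Q_in − Q_out = 0.32000 m³/h, so V(t) = 18.3 + 0.32000 t and V(62.4) = 38.268 m³.
No Na₂SO₄ enters, so dm/dt = −Q_out · (m/V).
Separate: dm/m = −Q_out dt/V(t) ⇒ ln(m/m₀) = −(Q_out/(Q_in−Q_out)) ln(V/V₀).
m = m₀ (V₀/V)^(Q_out/(Q_in−Q_out)) = 20.8 × (18.3/38.268)^(3.2187) = 1.9356 g.
C = m/V = 1.9356/38.268 = 0.050581 g/m³.

0.0506 g/m³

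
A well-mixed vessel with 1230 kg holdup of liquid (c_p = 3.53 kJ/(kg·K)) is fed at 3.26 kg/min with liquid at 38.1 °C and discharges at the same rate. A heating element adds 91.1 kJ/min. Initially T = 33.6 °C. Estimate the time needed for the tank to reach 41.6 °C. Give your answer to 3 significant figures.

M c_p dT/dt = ṁ c_p (T_in − T) + Q̇.
τ = M/ṁ = 377.30 min; T_ss = T_in + Q̇/(ṁ c_p) = 46.016 °C.
T(t) = T_ss + (T₀ − T_ss) e^(−t/τ). Set T = 41.6:
e^(−t/τ) = (41.6 − 46.016)/(33.6 − 46.016) = 0.35569
t = −377.30 · ln(0.35569) = 390.01 min.

390 min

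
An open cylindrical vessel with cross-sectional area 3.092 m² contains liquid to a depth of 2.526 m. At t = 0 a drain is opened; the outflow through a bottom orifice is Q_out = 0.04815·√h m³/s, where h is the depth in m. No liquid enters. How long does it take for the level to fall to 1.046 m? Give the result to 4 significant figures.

With no inflow, A dh/dt = −0.04815 √h.
Separate and integrate: 2(√h − √h₀) = −(0.04815/A) t.
t = 2A(√h₀ − √h)/0.04815 = 2·3.092·(√2.526 − √1.046)/0.04815
  = 6.18400 × (1.58934 − 1.02274) / 0.04815 = 72.7693 s.

72.77 s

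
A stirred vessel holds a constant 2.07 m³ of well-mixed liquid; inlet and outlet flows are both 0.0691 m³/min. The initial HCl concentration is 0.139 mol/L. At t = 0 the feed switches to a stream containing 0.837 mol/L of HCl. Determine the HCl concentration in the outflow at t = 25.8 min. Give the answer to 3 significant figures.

Accumulation = in − out for the solute gives V dC/dt = Q(C_in − C).
Time constant τ = V/Q = 2.07/0.0691 = 29.957 min.
This is linear first-order; C(t) = C_in + (C₀ − C_in) e^(−t/τ).
C(25.8) = 0.837 + (0.139 − 0.837)·e^(−25.8/29.957) = 0.837 + (-0.69800)·0.42263 = 0.54200 mol/L.

0.542 mol/L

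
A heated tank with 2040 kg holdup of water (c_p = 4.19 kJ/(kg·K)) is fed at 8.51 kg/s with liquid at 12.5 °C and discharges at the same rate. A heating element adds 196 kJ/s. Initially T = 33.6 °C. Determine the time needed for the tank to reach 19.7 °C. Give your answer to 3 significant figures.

531 s

M c_p dT/dt = ṁ c_p (T_in − T) + Q̇.
τ = M/ṁ = 239.72 s; T_ss = T_in + Q̇/(ṁ c_p) = 17.997 °C.
T(t) = T_ss + (T₀ − T_ss) e^(−t/τ). Set T = 19.7:
e^(−t/τ) = (19.7 − 17.997)/(33.6 − 17.997) = 0.10916
t = −239.72 · ln(0.10916) = 530.97 s.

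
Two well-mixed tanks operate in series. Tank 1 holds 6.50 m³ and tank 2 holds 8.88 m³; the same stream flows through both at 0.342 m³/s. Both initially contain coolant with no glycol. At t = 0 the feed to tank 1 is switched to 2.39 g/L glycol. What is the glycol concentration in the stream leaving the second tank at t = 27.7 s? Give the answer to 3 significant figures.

Each tank obeys Vᵢ dCᵢ/dt = Q(Cᵢ₋₁ − Cᵢ), so τᵢ = Vᵢ/Q.
τ₁ = 6.50/0.342 = 19.006 s; τ₂ = 8.88/0.342 = 25.965 s.
Solving the cascade with C₁(0)=C₂(0)=0 gives C₂(t) = C_in[1 − (τ₁ e^(−t/τ₁) − τ₂ e^(−t/τ₂))/(τ₁ − τ₂)].
At t = 27.7: e^(−t/τ₁) = 0.23283, e^(−t/τ₂) = 0.34410.
C₂ = 2.39·[1 − (19.006·0.23283 − 25.965·0.34410)/(-6.9591)] = 2.39·0.35201 = 0.84131 g/L.

0.841 g/L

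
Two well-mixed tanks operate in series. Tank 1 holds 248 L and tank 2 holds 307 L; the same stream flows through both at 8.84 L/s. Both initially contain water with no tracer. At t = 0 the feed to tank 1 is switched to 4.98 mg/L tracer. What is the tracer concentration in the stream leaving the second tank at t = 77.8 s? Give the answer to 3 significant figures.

Each tank obeys Vᵢ dCᵢ/dt = Q(Cᵢ₋₁ − Cᵢ), so τᵢ = Vᵢ/Q.
τ₁ = 248/8.84 = 28.054 s; τ₂ = 307/8.84 = 34.729 s.
Tank 1: C₁ = C_in(1 − e^(−t/τ₁)). Tank 2 (τ₁ ≠ τ₂): C₂ = C_in[1 − (τ₁ e^(−t/τ₁) − τ₂ e^(−t/τ₂))/(τ₁ − τ₂)].
At t = 77.8: e^(−t/τ₁) = 0.062462, e^(−t/τ₂) = 0.10643.
C₂ = 4.98·[1 − (28.054·0.062462 − 34.729·0.10643)/(-6.6742)] = 4.98·0.70874 = 3.5295 mg/L.

3.53 mg/L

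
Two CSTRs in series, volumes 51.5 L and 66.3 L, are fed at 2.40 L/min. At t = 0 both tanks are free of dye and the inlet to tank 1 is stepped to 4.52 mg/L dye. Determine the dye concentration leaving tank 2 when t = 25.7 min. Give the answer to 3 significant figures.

1.28 mg/L

Species balance on tank i: dCᵢ/dt = (Cᵢ₋₁ − Cᵢ)/τᵢ with τᵢ = Vᵢ/Q.
τ₁ = 51.5/2.40 = 21.458 min; τ₂ = 66.3/2.40 = 27.625 min.
Tank 1: C₁ = C_in(1 − e^(−t/τ₁)). Tank 2 (τ₁ ≠ τ₂): C₂ = C_in[1 − (τ₁ e^(−t/τ₁) − τ₂ e^(−t/τ₂))/(τ₁ − τ₂)].
At t = 25.7: e^(−t/τ₁) = 0.30190, e^(−t/τ₂) = 0.39443.
C₂ = 4.52·[1 − (21.458·0.30190 − 27.625·0.39443)/(-6.1667)] = 4.52·0.28359 = 1.2818 mg/L.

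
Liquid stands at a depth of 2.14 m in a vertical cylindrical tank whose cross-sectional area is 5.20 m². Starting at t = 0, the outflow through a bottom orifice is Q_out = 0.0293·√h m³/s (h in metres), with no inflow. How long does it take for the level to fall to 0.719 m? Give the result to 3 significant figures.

218 s

With no inflow, A dh/dt = −0.0293 √h.
This is separable: 2 d(√h)/dt = −0.0293/A, so √h = √h₀ − (0.0293/(2A)) t.
t = 2A(√h₀ − √h)/0.0293 = 2·5.20·(√2.14 − √0.719)/0.0293
  = 10.400 × (1.4629 − 0.84794) / 0.0293 = 218.27 s.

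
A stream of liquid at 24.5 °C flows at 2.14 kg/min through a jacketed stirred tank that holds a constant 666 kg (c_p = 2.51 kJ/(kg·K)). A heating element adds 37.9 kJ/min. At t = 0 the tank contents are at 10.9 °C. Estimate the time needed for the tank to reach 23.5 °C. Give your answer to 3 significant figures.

293 min

M c_p dT/dt = ṁ c_p (T_in − T) + Q̇.
τ = M/ṁ = 311.21 min; T_ss = T_in + Q̇/(ṁ c_p) = 31.556 °C.
T(t) = T_ss + (T₀ − T_ss) e^(−t/τ). Set T = 23.5:
e^(−t/τ) = (23.5 − 31.556)/(10.9 − 31.556) = 0.39000
t = −311.21 · ln(0.39000) = 293.04 min.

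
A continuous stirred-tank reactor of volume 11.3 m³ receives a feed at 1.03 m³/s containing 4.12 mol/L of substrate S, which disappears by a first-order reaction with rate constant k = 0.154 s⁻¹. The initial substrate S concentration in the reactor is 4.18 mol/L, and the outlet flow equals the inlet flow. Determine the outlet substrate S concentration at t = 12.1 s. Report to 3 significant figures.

Accumulation = in − out − consumed: V dC/dt = Q C_in − Q C − k V C.
This is linear with rate a = Q/V + k = 0.24515 s⁻¹.
C_ss = Q C_in/(Q + kV) = 1.5319 mol/L; C(t) = C_ss + (C₀ − C_ss) e^(−a t).
C(12.1) = 1.5319 + (2.6481)·e^(−0.24515·12.1) = 1.5319 + (2.6481)·0.051492 = 1.6682 mol/L.

1.67 mol/L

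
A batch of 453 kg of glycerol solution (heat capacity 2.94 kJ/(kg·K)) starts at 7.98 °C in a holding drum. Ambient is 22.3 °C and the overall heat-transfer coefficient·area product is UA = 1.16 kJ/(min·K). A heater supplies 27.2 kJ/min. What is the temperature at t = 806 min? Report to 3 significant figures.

M c_p dT/dt = −UA(T − T_amb) + Q̇.
dT/dt = (T_ss − T)/τ with T_ss = T_amb + Q̇/UA = 22.3 + 27.2/1.16 = 45.748 °C, τ = M c_p/UA = 453·2.94/1.16 = 1148.1 min.
T approaches T_ss exponentially: T(t) = T_ss + (T₀ − T_ss) e^(−t/τ).
T(806) = 45.748 + (-37.768)·0.49558 = 27.031 °C.

27.0 °C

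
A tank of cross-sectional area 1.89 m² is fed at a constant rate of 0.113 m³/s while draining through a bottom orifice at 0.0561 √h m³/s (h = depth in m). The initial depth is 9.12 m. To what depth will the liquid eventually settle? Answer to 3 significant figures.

4.06 m

Level balance: A dh/dt = 0.113 − 0.0561 √h. Setting dh/dt = 0:
Q_in = 0.0561 √h_ss ⇒ √h_ss = 0.113/0.0561 = 2.0143.
h_ss = 2.0143² = 4.0572 m. (Since h₀ = 9.12 m > h_ss, the level will fall toward this value.)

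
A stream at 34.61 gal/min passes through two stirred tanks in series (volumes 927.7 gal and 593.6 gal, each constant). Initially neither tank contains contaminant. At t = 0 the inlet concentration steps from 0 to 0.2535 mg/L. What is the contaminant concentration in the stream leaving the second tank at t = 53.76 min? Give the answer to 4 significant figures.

0.1784 mg/L

Time constants: τᵢ = Vᵢ/Q for each well-mixed tank.
τ₁ = 927.7/34.61 = 26.8044 min; τ₂ = 593.6/34.61 = 17.1511 min.
Tank 1: C₁ = C_in(1 − e^(−t/τ₁)). Tank 2 (τ₁ ≠ τ₂): C₂ = C_in[1 − (τ₁ e^(−t/τ₁) − τ₂ e^(−t/τ₂))/(τ₁ − τ₂)].
At t = 53.76: e^(−t/τ₁) = 0.134574, e^(−t/τ₂) = 0.0435219.
C₂ = 0.2535·[1 − (26.8044·0.134574 − 17.1511·0.0435219)/(9.65328)] = 0.2535·0.703653 = 0.178376 mg/L.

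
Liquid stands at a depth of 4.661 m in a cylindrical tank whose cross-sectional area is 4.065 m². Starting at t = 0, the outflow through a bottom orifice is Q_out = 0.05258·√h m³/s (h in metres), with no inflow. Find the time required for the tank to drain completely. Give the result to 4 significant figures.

Accumulation of liquid (constant cross-section A): A dh/dt = −0.05258 √h.
This is separable: 2 d(√h)/dt = −0.05258/A, so √h = √h₀ − (0.05258/(2A)) t.
Set h = 0: 2√h₀ = (0.05258/A) t_empty ⇒ t_empty = 2A√h₀/0.05258.
t_empty = 2·4.065·√4.661/0.05258 = 8.13000·2.15893/0.05258 = 333.818 s.

333.8 s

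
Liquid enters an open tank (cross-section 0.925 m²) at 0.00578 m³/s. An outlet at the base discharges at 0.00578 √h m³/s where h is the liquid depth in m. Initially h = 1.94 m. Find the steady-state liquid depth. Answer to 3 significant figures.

1.00 m

Accumulation of liquid (constant cross-section A): A dh/dt = Q_in − 0.00578 √h. At steady state dh/dt = 0:
Q_in = 0.00578 √h_ss ⇒ √h_ss = 0.00578/0.00578 = 1.0000.
h_ss = 1.0000² = 1.0000 m. (Since h₀ = 1.94 m > h_ss, the level will fall toward this value.)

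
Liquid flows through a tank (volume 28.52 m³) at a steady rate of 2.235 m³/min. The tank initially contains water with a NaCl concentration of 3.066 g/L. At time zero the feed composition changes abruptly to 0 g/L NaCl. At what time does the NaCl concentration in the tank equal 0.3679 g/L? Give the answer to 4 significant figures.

27.06 min

Species balance: V dC/dt = Q(C_in − C) ⇒ τ = V/Q = 12.7606 min.
C(t) = C_in + (C₀ − C_in) e^(−t/τ). Set C = 0.3679 and solve for t:
e^(−t/τ) = (C − C_in)/(C₀ − C_in) = (0.3679 − 0)/(3.066 − 0) = 0.119993
t = −τ ln(…) = 12.7606 × 2.12032 = 27.0566 min.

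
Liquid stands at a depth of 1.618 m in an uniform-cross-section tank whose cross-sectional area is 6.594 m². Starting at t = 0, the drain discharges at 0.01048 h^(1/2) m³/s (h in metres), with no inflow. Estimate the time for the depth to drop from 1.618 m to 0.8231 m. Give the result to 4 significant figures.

459.0 s

With no inflow, A dh/dt = −0.01048 √h.
∫ h^(−1/2) dh = −(0.01048/A) ∫ dt, giving 2√h = 2√h₀ − (0.01048/A) t.
t = 2A(√h₀ − √h)/0.01048 = 2·6.594·(√1.618 − √0.8231)/0.01048
  = 13.1880 × (1.27201 − 0.907249) / 0.01048 = 459.010 s.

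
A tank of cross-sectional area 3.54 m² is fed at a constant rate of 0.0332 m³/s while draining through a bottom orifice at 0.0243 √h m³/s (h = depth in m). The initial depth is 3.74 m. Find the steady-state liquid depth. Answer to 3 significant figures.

Level balance: A dh/dt = 0.0332 − 0.0243 √h. Setting dh/dt = 0:
Q_in = 0.0243 √h_ss ⇒ √h_ss = 0.0332/0.0243 = 1.3663.
h_ss = 1.3663² = 1.8667 m. (Since h₀ = 3.74 m > h_ss, the level will fall toward this value.)

1.87 m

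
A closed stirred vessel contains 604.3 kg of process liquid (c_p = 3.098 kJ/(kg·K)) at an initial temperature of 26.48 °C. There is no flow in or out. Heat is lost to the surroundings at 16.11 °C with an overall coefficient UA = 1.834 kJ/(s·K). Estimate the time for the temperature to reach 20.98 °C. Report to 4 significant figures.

M c_p dT/dt = −UA(T − T_amb).
τ = M c_p/UA = 1020.79 s; T_ss = T_amb = 16.1100 °C.
T(t) = T_ss + (T₀ − T_ss)e^(−t/τ); set T = 20.98:
t = −τ ln[(T − T_ss)/(T₀ − T_ss)] = −1020.79 · ln(0.469624) = 771.534 s.

771.5 s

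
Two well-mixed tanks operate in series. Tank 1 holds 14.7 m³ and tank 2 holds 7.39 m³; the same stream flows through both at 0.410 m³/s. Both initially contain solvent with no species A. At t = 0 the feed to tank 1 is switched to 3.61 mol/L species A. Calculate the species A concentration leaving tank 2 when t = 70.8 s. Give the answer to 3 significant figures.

2.67 mol/L

Species balance on tank i: dCᵢ/dt = (Cᵢ₋₁ − Cᵢ)/τᵢ with τᵢ = Vᵢ/Q.
τ₁ = 14.7/0.410 = 35.854 s; τ₂ = 7.39/0.410 = 18.024 s.
Tank 1: C₁ = C_in(1 − e^(−t/τ₁)). Tank 2 (τ₁ ≠ τ₂): C₂ = C_in[1 − (τ₁ e^(−t/τ₁) − τ₂ e^(−t/τ₂))/(τ₁ − τ₂)].
At t = 70.8: e^(−t/τ₁) = 0.13880, e^(−t/τ₂) = 0.019683.
C₂ = 3.61·[1 − (35.854·0.13880 − 18.024·0.019683)/(17.829)] = 3.61·0.74077 = 2.6742 mol/L.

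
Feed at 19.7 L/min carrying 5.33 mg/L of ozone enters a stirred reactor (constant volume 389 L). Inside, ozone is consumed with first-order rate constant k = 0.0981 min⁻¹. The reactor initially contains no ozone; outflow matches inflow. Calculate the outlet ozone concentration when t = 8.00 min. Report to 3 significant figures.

Accumulation = in − out − consumed: V dC/dt = Q C_in − Q C − k V C.
dC/dt = (Q/V) C_in − (Q/V + k) C; effective rate a = Q/V + k = 0.050643 + 0.0981 = 0.14874 min⁻¹.
C_ss = Q C_in/(Q + kV) = 1.8147 mg/L; C(t) = C_ss + (C₀ − C_ss) e^(−a t).
C(8.00) = 1.8147 + (-1.8147)·e^(−0.14874·8.00) = 1.8147 + (-1.8147)·0.30424 = 1.2626 mg/L.

1.26 mg/L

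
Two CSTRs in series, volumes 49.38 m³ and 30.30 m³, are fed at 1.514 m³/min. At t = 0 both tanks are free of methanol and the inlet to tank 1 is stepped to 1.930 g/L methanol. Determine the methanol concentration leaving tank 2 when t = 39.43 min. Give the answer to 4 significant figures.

Each tank obeys Vᵢ dCᵢ/dt = Q(Cᵢ₋₁ − Cᵢ), so τᵢ = Vᵢ/Q.
τ₁ = 49.38/1.514 = 32.6156 min; τ₂ = 30.30/1.514 = 20.0132 min.
Tank 1: C₁ = C_in(1 − e^(−t/τ₁)). Tank 2 (τ₁ ≠ τ₂): C₂ = C_in[1 − (τ₁ e^(−t/τ₁) − τ₂ e^(−t/τ₂))/(τ₁ − τ₂)].
At t = 39.43: e^(−t/τ₁) = 0.298516, e^(−t/τ₂) = 0.139429.
C₂ = 1.930·[1 − (32.6156·0.298516 − 20.0132·0.139429)/(12.6024)] = 1.930·0.448846 = 0.866272 g/L.

0.8663 g/L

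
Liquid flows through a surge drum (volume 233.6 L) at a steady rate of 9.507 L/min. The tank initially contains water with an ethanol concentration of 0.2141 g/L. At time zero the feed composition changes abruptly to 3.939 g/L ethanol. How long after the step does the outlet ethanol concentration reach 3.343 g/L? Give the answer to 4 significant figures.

45.03 min

Species balance: V dC/dt = Q(C_in − C) ⇒ τ = V/Q = 24.5714 min.
C(t) = C_in + (C₀ − C_in) e^(−t/τ). Set C = 3.343 and solve for t:
e^(−t/τ) = (C − C_in)/(C₀ − C_in) = (3.343 − 3.939)/(0.2141 − 3.939) = 0.160004
t = −τ ln(…) = 24.5714 × 1.83255 = 45.0284 min.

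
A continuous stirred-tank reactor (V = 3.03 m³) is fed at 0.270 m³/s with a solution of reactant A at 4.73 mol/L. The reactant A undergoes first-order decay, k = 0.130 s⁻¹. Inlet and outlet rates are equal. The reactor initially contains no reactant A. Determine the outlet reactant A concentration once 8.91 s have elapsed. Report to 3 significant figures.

V dC/dt = Q(C_in − C) − k V C.
dC/dt = (Q/V) C_in − (Q/V + k) C; effective rate a = Q/V + k = 0.089109 + 0.130 = 0.21911 s⁻¹.
C_ss = Q C_in/(Q + kV) = 1.9236 mol/L; C(t) = C_ss + (C₀ − C_ss) e^(−a t).
C(8.91) = 1.9236 + (-1.9236)·e^(−0.21911·8.91) = 1.9236 + (-1.9236)·0.14195 = 1.6506 mol/L.

1.65 mol/L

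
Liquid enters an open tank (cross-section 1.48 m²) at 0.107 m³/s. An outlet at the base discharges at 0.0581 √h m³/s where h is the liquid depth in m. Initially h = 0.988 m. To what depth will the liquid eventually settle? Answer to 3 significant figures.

3.39 m

Mass balance (ρ constant): A dh/dt = Q_in − 0.0581 √h. At steady state dh/dt = 0:
Q_in = 0.0581 √h_ss ⇒ √h_ss = 0.107/0.0581 = 1.8417.
h_ss = 1.8417² = 3.3917 m. (Since h₀ = 0.988 m < h_ss, the level will rise toward this value.)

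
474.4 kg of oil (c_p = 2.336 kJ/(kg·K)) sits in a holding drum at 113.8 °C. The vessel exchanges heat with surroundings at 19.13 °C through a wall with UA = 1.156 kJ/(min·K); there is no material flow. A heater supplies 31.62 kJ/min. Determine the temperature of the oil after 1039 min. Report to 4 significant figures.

69.26 °C

Lumped-capacitance energy balance: M c_p dT/dt = UA(T_amb − T) + Q̇.
dT/dt = (T_ss − T)/τ with T_ss = T_amb + Q̇/UA = 19.13 + 31.62/1.156 = 46.4829 °C, τ = M c_p/UA = 474.4·2.336/1.156 = 958.649 min.
Solution: T(t) = T_ss + (T₀ − T_ss) e^(−t/τ).
T(1039) = 46.4829 + (67.3171)·0.338302 = 69.2564 °C.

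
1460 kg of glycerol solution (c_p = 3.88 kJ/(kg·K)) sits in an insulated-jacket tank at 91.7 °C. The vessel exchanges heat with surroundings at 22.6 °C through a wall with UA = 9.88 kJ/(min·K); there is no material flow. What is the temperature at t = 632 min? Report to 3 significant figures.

Heat balance on the well-mixed liquid: M c_p dT/dt = −UA(T − T_amb).
dT/dt = (T_ss − T)/τ with T_ss = T_amb = 22.600 °C, τ = M c_p/UA = 1460·3.88/9.88 = 573.36 min.
This is linear first-order; T(t) = T_ss + (T₀ − T_ss) e^(−t/τ).
T(632) = 22.600 + (69.100)·0.33212 = 45.549 °C.

45.5 °C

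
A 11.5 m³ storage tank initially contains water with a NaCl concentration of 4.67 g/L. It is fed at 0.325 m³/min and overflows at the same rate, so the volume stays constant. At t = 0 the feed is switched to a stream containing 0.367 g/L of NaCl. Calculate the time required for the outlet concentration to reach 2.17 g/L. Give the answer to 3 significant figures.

30.8 min

Transient balance on the dissolved component: V dC/dt = Q(C_in − C), so τ = V/Q = 35.385 min.
C(t) = C_in + (C₀ − C_in) e^(−t/τ). Set C = 2.17 and solve for t:
e^(−t/τ) = (C − C_in)/(C₀ − C_in) = (2.17 − 0.367)/(4.67 − 0.367) = 0.41901
t = −τ ln(…) = 35.385 × 0.86986 = 30.780 min.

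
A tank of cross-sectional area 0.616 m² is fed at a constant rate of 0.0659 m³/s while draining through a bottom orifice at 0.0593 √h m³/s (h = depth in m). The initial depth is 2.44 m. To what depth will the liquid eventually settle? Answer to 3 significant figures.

1.23 m

Accumulation of liquid (constant cross-section A): A dh/dt = Q_in − 0.0593 √h. At steady state dh/dt = 0:
Q_in = 0.0593 √h_ss ⇒ √h_ss = 0.0659/0.0593 = 1.1113.
h_ss = 1.1113² = 1.2350 m. (Since h₀ = 2.44 m > h_ss, the level will fall toward this value.)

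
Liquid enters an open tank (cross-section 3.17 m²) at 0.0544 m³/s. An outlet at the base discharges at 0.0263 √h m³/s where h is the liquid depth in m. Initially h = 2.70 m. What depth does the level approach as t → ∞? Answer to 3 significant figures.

4.28 m

Level balance: A dh/dt = 0.0544 − 0.0263 √h. Setting dh/dt = 0:
Q_in = 0.0263 √h_ss ⇒ √h_ss = 0.0544/0.0263 = 2.0684.
h_ss = 2.0684² = 4.2784 m. (Since h₀ = 2.70 m < h_ss, the level will rise toward this value.)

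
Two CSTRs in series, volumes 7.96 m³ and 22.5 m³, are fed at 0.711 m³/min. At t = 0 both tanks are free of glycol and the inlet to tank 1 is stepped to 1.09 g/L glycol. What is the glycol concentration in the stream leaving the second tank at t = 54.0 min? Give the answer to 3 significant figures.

0.789 g/L

Each tank obeys Vᵢ dCᵢ/dt = Q(Cᵢ₋₁ − Cᵢ), so τᵢ = Vᵢ/Q.
τ₁ = 7.96/0.711 = 11.195 min; τ₂ = 22.5/0.711 = 31.646 min.
Tank 1: C₁ = C_in(1 − e^(−t/τ₁)). Tank 2 (τ₁ ≠ τ₂): C₂ = C_in[1 − (τ₁ e^(−t/τ₁) − τ₂ e^(−t/τ₂))/(τ₁ − τ₂)].
At t = 54.0: e^(−t/τ₁) = 0.0080397, e^(−t/τ₂) = 0.18152.
C₂ = 1.09·[1 − (11.195·0.0080397 − 31.646·0.18152)/(-20.450)] = 1.09·0.72351 = 0.78863 g/L.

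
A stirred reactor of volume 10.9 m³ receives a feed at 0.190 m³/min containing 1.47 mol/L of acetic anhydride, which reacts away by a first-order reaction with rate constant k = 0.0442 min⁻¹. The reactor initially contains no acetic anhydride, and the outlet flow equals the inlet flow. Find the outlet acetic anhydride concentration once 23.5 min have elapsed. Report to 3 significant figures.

V dC/dt = Q(C_in − C) − k V C.
dC/dt = (Q/V) C_in − (Q/V + k) C; effective rate a = Q/V + k = 0.017431 + 0.0442 = 0.061631 min⁻¹.
C_ss = Q C_in/(Q + kV) = 0.41576 mol/L; C(t) = C_ss + (C₀ − C_ss) e^(−a t).
C(23.5) = 0.41576 + (-0.41576)·e^(−0.061631·23.5) = 0.41576 + (-0.41576)·0.23496 = 0.31807 mol/L.

0.318 mol/L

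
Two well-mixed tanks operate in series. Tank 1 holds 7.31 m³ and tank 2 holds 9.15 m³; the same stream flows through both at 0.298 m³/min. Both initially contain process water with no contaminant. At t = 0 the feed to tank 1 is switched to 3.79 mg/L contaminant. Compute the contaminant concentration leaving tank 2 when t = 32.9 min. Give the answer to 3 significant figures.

1.27 mg/L

Each tank obeys Vᵢ dCᵢ/dt = Q(Cᵢ₋₁ − Cᵢ), so τᵢ = Vᵢ/Q.
τ₁ = 7.31/0.298 = 24.530 min; τ₂ = 9.15/0.298 = 30.705 min.
Solving the cascade with C₁(0)=C₂(0)=0 gives C₂(t) = C_in[1 − (τ₁ e^(−t/τ₁) − τ₂ e^(−t/τ₂))/(τ₁ − τ₂)].
At t = 32.9: e^(−t/τ₁) = 0.26153, e^(−t/τ₂) = 0.34250.
C₂ = 3.79·[1 − (24.530·0.26153 − 30.705·0.34250)/(-6.1745)] = 3.79·0.33585 = 1.2729 mg/L.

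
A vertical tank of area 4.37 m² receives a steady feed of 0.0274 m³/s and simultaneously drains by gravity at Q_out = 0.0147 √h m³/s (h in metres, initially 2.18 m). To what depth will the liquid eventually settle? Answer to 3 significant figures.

Mass balance (ρ constant): A dh/dt = Q_in − 0.0147 √h. At steady state dh/dt = 0:
Q_in = 0.0147 √h_ss ⇒ √h_ss = 0.0274/0.0147 = 1.8639.
h_ss = 1.8639² = 3.4743 m. (Since h₀ = 2.18 m < h_ss, the level will rise toward this value.)

3.47 m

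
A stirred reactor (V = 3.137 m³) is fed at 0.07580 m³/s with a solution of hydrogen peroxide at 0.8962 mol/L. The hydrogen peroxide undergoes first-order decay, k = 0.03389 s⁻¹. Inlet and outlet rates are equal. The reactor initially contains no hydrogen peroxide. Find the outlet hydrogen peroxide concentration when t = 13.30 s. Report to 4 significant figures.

V dC/dt = Q(C_in − C) − k V C.
dC/dt = (Q/V) C_in − (Q/V + k) C; effective rate a = Q/V + k = 0.0241632 + 0.03389 = 0.0580532 s⁻¹.
C_ss = Q C_in/(Q + kV) = 0.373021 mol/L; C(t) = C_ss + (C₀ − C_ss) e^(−a t).
C(13.30) = 0.373021 + (-0.373021)·e^(−0.0580532·13.30) = 0.373021 + (-0.373021)·0.462038 = 0.200671 mol/L.

0.2007 mol/L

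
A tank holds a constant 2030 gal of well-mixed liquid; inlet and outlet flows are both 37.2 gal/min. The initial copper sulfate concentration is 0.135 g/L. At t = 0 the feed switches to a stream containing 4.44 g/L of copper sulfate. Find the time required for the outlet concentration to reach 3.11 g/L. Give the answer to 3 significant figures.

64.1 min

Species balance: V dC/dt = Q(C_in − C) ⇒ τ = V/Q = 54.570 min.
C(t) = C_in + (C₀ − C_in) e^(−t/τ). Set C = 3.11 and solve for t:
e^(−t/τ) = (C − C_in)/(C₀ − C_in) = (3.11 − 4.44)/(0.135 − 4.44) = 0.30894
t = −τ ln(…) = 54.570 × 1.1746 = 64.098 min.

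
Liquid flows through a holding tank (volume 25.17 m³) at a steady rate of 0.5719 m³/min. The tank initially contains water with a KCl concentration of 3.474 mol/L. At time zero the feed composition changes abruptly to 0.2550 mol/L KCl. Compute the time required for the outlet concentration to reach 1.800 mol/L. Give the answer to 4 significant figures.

32.31 min

Species balance: V dC/dt = Q(C_in − C) ⇒ τ = V/Q = 44.0112 min.
C(t) = C_in + (C₀ − C_in) e^(−t/τ). Set C = 1.800 and solve for t:
e^(−t/τ) = (C − C_in)/(C₀ − C_in) = (1.800 − 0.2550)/(3.474 − 0.2550) = 0.479963
t = −τ ln(…) = 44.0112 × 0.734047 = 32.3063 min.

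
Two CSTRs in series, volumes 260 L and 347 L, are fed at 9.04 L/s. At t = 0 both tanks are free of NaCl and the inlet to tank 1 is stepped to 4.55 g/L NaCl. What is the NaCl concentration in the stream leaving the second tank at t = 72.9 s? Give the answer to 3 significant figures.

Time constants: τᵢ = Vᵢ/Q for each well-mixed tank.
τ₁ = 260/9.04 = 28.761 s; τ₂ = 347/9.04 = 38.385 s.
Tank 1: C₁ = C_in(1 − e^(−t/τ₁)). Tank 2 (τ₁ ≠ τ₂): C₂ = C_in[1 − (τ₁ e^(−t/τ₁) − τ₂ e^(−t/τ₂))/(τ₁ − τ₂)].
At t = 72.9: e^(−t/τ₁) = 0.079287, e^(−t/τ₂) = 0.14969.
C₂ = 4.55·[1 − (28.761·0.079287 − 38.385·0.14969)/(-9.6239)] = 4.55·0.63991 = 2.9116 g/L.

2.91 g/L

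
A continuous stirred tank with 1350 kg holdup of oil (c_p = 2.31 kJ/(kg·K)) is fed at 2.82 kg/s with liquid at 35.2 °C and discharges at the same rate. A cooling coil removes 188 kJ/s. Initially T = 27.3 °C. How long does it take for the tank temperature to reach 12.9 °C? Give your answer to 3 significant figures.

M c_p dT/dt = ṁ c_p (T_in − T) − Q̇.
τ = M/ṁ = 478.72 s; T_ss = T_in − Q̇/(ṁ c_p) = 6.3400 °C.
T(t) = T_ss + (T₀ − T_ss) e^(−t/τ). Set T = 12.9:
e^(−t/τ) = (12.9 − 6.3400)/(27.3 − 6.3400) = 0.31298
t = −478.72 · ln(0.31298) = 556.10 s.

556 s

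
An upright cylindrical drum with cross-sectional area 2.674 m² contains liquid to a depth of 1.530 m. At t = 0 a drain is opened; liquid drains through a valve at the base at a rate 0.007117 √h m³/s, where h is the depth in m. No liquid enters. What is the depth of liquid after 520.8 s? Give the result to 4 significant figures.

With no inflow, A dh/dt = −0.007117 √h.
Separate and integrate: 2(√h − √h₀) = −(0.007117/A) t.
√h = √1.530 − 0.007117·520.8/(2·2.674) = 1.23693 − 0.693069 = 0.543863.
h = 0.543863² = 0.295787 m.

0.2958 m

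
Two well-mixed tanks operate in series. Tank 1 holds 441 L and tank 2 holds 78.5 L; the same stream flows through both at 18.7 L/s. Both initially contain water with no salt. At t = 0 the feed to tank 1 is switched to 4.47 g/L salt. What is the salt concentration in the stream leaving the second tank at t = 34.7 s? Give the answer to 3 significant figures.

3.22 g/L

Time constants: τᵢ = Vᵢ/Q for each well-mixed tank.
τ₁ = 441/18.7 = 23.583 s; τ₂ = 78.5/18.7 = 4.1979 s.
Solving the cascade with C₁(0)=C₂(0)=0 gives C₂(t) = C_in[1 − (τ₁ e^(−t/τ₁) − τ₂ e^(−t/τ₂))/(τ₁ − τ₂)].
At t = 34.7: e^(−t/τ₁) = 0.22960, e^(−t/τ₂) = 0.00025708.
C₂ = 4.47·[1 − (23.583·0.22960 − 4.1979·0.00025708)/(19.385)] = 4.47·0.72073 = 3.2217 g/L.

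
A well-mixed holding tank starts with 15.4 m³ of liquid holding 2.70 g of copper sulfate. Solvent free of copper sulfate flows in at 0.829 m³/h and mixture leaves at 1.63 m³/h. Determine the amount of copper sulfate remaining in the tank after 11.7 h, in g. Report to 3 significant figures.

Let m(t) be the amount of copper sulfate. Volume: V(t) = V₀ + (Q_in − Q_out) t = 15.4 − 0.80100 t; V(11.7) = 6.0283 m³.
Species balance (pure solvent in): dm/dt = −Q_out · m/V(t).
Separate: dm/m = −Q_out dt/V(t) ⇒ ln(m/m₀) = −(Q_out/(Q_in−Q_out)) ln(V/V₀).
m = m₀ (V₀/V)^(Q_out/(Q_in−Q_out)) = 2.70 × (15.4/6.0283)^(-2.0350) = 0.40038 g.

0.400 g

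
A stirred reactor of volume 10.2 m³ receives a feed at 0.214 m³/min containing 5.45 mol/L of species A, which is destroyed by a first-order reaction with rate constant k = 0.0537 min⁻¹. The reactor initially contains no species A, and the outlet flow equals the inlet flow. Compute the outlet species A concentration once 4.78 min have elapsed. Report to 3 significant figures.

V dC/dt = Q(C_in − C) − k V C.
This is linear with rate a = Q/V + k = 0.074680 min⁻¹.
C_ss = Q C_in/(Q + kV) = 1.5311 mol/L; C(t) = C_ss + (C₀ − C_ss) e^(−a t).
C(4.78) = 1.5311 + (-1.5311)·e^(−0.074680·4.78) = 1.5311 + (-1.5311)·0.69979 = 0.45965 mol/L.

0.460 mol/L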